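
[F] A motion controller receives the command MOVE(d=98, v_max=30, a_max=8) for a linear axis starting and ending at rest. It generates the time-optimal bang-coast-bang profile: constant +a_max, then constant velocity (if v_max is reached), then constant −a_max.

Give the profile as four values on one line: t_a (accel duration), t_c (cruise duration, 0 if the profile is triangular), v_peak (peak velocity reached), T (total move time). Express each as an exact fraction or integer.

t_a=7/2 t_c=0 v_peak=28 T=7

vₘ²/aₘ = 30²/8 = 225/2
98 < 225/2 so t_c = 0
v_peak = √(98·8) = √784 = 28
t_a = 28/8 = 7/2; t_c = 0
T = 2·7/2 = 7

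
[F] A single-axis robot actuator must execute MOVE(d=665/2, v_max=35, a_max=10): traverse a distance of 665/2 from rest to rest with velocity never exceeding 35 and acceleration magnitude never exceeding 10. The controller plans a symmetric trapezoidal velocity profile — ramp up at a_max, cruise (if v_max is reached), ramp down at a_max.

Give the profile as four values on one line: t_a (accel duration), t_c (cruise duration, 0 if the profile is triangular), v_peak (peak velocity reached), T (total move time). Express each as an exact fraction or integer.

(v_max)²/a_max = 35²/10 = 245/2
665/2 ≥ 245/2 → trapezoidal
t_a = 35/10 = 7/2; v_peak = 35
d_cruise = 665/2 − 245/2 = 210; t_c = 210/35 = 6
T = 2·7/2 + 6 = 13

t_a=7/2 t_c=6 v_peak=35 T=13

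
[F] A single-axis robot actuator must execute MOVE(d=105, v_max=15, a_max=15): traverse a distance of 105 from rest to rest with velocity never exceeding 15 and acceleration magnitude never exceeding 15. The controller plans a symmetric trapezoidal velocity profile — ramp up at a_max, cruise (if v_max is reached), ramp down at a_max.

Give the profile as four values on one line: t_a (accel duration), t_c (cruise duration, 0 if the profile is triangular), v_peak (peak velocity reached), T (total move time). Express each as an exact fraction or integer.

v_max²/a_max = 15²/15 = 15
105 ≥ 15 ⇒ cruise phase
t_a = 15/15 = 1; v_peak = 15
d_cruise = 105 − 15 = 90; t_c = 90/15 = 6
T = 2·1 + 6 = 8

t_a=1 t_c=6 v_peak=15 T=8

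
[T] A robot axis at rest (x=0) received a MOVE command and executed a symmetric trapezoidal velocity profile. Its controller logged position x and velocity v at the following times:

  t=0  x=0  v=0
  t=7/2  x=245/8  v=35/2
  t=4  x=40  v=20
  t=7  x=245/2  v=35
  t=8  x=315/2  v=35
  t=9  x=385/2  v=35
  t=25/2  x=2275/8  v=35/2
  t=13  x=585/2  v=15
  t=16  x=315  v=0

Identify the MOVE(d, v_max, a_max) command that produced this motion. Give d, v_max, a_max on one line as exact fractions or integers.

final state: t=16, x=315, v=0 → d = 315
a_max = (35/2−0)/(7/2−0) = 5
max v = 35 over t∈[7,9] → v_max = 35
check: 35·(7+2) = 315 ✓

d=315 v_max=35 a_max=5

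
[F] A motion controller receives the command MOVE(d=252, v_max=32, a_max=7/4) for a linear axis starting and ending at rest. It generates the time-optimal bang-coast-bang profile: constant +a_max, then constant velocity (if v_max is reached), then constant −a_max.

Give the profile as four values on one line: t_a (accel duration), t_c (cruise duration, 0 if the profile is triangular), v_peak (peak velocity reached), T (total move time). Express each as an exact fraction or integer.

vₘ²/aₘ = 32²/(7/4) = 4096/7
252 < 4096/7 ⇒ no cruise
v_peak = √(252·7/4) = √441 = 21
t_a = 21/(7/4) = 12; t_c = 0
T = 2·12 = 24

t_a=12 t_c=0 v_peak=21 T=24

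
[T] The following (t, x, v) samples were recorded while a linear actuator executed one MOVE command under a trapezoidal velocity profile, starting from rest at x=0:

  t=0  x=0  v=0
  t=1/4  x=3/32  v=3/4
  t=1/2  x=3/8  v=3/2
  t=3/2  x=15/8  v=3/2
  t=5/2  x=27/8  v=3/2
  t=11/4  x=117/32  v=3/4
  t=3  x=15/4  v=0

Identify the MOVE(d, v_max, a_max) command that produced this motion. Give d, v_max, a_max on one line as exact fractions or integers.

d=15/4 v_max=3/2 a_max=3

final state: t=3, x=15/4, v=0 → d = 15/4
a_max = (3/4−0)/(1/4−0) = 3
max v = 3/2 over t∈[1/2,5/2] → v_max = 3/2
check: 3/2·(1/2+2) = 15/4 ✓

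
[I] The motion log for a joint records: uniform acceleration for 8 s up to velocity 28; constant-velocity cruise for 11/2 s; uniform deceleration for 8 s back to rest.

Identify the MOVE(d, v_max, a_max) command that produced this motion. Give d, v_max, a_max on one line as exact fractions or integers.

a_max = 28/8 = 7/2
d_a = ½·28·8 = 112; d_c = 28·11/2 = 154
d = 2·112 + 154 = 378
t_c = 11/2 > 0 → v_max = v_peak = 28

d=378 v_max=28 a_max=7/2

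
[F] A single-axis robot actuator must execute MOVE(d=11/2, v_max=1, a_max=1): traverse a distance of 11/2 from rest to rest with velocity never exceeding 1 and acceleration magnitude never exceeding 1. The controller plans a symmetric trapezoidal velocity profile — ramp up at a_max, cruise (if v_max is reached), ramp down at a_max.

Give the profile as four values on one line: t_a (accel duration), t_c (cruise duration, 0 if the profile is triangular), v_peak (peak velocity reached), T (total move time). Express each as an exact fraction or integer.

(v_max)²/a_max = 1²/1 = 1
11/2 ≥ 1 ⇒ cruise phase
t_a = 1/1 = 1; v_peak = 1
d_cruise = 11/2 − 1 = 9/2; t_c = (9/2)/1 = 9/2
T = 2·1 + 9/2 = 13/2

t_a=1 t_c=9/2 v_peak=1 T=13/2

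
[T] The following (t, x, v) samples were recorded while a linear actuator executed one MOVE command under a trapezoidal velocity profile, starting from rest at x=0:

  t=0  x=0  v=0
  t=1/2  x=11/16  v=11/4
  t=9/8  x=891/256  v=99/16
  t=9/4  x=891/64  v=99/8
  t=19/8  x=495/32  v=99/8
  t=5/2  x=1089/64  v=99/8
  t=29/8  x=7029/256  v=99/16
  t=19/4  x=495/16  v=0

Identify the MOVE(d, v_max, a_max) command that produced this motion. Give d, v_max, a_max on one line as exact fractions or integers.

d=495/16 v_max=99/8 a_max=11/2

final state: t=19/4, x=495/16, v=0 → d = 495/16
a_max = (11/4−0)/(1/2−0) = 11/2
max v = 99/8 over t∈[9/4,5/2] → v_max = 99/8
check: 99/8·(9/4+1/4) = 495/16 ✓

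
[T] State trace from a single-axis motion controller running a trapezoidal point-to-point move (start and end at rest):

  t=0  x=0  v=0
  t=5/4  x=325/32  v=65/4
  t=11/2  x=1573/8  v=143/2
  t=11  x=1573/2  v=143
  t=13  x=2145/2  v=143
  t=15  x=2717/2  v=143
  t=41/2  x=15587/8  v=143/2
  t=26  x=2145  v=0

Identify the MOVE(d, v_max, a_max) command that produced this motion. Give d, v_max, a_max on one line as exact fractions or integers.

d=2145 v_max=143 a_max=13

final state: t=26, x=2145, v=0 → d = 2145
a_max = (65/4−0)/(5/4−0) = 13
max v = 143 over t∈[11,15] → v_max = 143
check: 143·(11+4) = 2145 ✓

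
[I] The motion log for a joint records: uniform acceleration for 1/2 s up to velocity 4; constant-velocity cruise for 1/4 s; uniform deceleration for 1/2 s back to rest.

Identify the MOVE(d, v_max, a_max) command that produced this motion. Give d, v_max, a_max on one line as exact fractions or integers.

a_max = 4/(1/2) = 8
d_a = ½·4·1/2 = 1; d_c = 4·1/4 = 1
d = 2·1 + 1 = 3
t_c = 1/4 > 0 → v_max = v_peak = 4

d=3 v_max=4 a_max=8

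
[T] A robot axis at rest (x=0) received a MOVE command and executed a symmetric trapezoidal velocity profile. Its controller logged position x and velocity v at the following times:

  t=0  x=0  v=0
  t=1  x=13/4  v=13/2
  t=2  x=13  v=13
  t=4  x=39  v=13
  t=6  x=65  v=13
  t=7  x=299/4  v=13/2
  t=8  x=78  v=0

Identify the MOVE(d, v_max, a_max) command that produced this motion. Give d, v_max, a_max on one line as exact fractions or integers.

final state: t=8, x=78, v=0 → d = 78
a_max = (13/2−0)/(1−0) = 13/2
max v = 13 over t∈[2,6] → v_max = 13
check: 13·(2+4) = 78 ✓

d=78 v_max=13 a_max=13/2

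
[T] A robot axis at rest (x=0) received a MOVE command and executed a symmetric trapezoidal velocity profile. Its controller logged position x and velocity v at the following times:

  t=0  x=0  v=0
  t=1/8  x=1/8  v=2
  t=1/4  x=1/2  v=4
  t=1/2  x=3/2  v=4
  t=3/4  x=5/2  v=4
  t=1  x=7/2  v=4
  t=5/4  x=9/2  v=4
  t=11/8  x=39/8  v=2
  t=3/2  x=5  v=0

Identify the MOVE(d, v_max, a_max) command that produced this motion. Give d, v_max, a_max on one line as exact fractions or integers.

d=5 v_max=4 a_max=16

final state: t=3/2, x=5, v=0 → d = 5
a_max = (2−0)/(1/8−0) = 16
max v = 4 over t∈[1/4,5/4] → v_max = 4
check: 4·(1/4+1) = 5 ✓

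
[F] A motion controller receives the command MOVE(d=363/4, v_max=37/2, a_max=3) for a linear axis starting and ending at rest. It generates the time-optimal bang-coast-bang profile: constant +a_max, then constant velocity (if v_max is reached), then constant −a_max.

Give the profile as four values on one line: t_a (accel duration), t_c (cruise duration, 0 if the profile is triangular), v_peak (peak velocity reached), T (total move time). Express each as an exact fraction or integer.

v_max²/a_max = (37/2)²/3 = 1369/12
363/4 < 1369/12 ⇒ no cruise
v_peak = √(363/4·3) = √(1089/4) = 33/2
t_a = (33/2)/3 = 11/2; t_c = 0
T = 2·11/2 = 11

t_a=11/2 t_c=0 v_peak=33/2 T=11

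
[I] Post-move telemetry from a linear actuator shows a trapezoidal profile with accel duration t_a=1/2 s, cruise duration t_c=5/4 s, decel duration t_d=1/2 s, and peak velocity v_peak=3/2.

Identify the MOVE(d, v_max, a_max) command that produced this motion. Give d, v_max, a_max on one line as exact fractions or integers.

d=21/8 v_max=3/2 a_max=3

a_max = (3/2)/(1/2) = 3
d_a = ½·3/2·1/2 = 3/8; d_c = 3/2·5/4 = 15/8
d = 2·3/8 + 15/8 = 21/8
t_c = 5/4 > 0 ⇒ limit active, v_max = 3/2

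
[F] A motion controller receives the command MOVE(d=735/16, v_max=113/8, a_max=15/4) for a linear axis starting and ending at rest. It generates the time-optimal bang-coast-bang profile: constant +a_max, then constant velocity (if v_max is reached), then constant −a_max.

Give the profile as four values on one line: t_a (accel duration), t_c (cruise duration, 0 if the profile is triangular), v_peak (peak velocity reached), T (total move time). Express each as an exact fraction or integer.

vₘ²/aₘ = (113/8)²/(15/4) = 12769/240
735/16 < 12769/240 ⇒ no cruise
v_peak = √(735/16·15/4) = √(11025/64) = 105/8
t_a = (105/8)/(15/4) = 7/2; t_c = 0
T = 2·7/2 = 7

t_a=7/2 t_c=0 v_peak=105/8 T=7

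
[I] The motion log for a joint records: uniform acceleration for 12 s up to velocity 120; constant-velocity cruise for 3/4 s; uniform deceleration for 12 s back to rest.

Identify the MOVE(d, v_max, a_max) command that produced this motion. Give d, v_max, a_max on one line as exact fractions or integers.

d=1530 v_max=120 a_max=10

a_max = 120/12 = 10
d_a = ½·120·12 = 720; d_c = 120·3/4 = 90
d = 2·720 + 90 = 1530
t_c = 3/4 > 0 → v_max = v_peak = 120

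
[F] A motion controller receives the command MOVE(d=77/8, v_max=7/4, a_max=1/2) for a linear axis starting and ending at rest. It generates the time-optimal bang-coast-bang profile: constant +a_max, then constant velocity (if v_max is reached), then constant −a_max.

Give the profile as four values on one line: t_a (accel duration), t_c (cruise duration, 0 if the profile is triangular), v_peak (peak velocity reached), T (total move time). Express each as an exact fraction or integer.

t_a=7/2 t_c=2 v_peak=7/4 T=9

(v_max)²/a_max = (7/4)²/(1/2) = 49/8
77/8 ≥ 49/8 ⇒ cruise phase
t_a = (7/4)/(1/2) = 7/2; v_peak = 7/4
d_cruise = 77/8 − 49/8 = 7/2; t_c = (7/2)/(7/4) = 2
T = 2·7/2 + 2 = 9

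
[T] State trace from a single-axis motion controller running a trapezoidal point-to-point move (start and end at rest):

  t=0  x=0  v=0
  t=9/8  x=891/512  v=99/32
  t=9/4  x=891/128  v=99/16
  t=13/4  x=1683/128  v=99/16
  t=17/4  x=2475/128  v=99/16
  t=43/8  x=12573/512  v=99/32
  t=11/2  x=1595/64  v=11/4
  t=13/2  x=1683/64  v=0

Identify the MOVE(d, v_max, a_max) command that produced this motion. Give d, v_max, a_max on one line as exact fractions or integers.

final state: t=13/2, x=1683/64, v=0 → d = 1683/64
a_max = (99/32−0)/(9/8−0) = 11/4
max v = 99/16 over t∈[9/4,17/4] → v_max = 99/16
check: 99/16·(9/4+2) = 1683/64 ✓

d=1683/64 v_max=99/16 a_max=11/4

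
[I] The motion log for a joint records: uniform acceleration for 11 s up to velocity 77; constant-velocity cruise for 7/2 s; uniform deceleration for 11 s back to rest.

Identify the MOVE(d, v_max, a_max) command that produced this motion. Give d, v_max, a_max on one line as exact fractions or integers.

d=2233/2 v_max=77 a_max=7

a_max = 77/11 = 7
d_a = ½·77·11 = 847/2; d_c = 77·7/2 = 539/2
d = 2·847/2 + 539/2 = 2233/2
t_c = 7/2 > 0 → v_max = v_peak = 77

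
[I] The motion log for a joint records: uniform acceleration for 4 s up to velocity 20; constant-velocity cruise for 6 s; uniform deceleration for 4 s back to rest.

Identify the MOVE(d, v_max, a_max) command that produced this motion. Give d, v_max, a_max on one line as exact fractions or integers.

d=200 v_max=20 a_max=5

a_max = 20/4 = 5
d_a = ½·20·4 = 40; d_c = 20·6 = 120
d = 2·40 + 120 = 200
t_c = 6 > 0 ⇒ limit active, v_max = 20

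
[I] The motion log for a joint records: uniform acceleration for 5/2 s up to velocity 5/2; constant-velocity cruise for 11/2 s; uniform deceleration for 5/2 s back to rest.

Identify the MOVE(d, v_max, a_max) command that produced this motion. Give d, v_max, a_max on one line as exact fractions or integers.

d=20 v_max=5/2 a_max=1

a_max = (5/2)/(5/2) = 1
d_a = ½·5/2·5/2 = 25/8; d_c = 5/2·11/2 = 55/4
d = 2·25/8 + 55/4 = 20
t_c = 11/2 > 0 so v_max = 5/2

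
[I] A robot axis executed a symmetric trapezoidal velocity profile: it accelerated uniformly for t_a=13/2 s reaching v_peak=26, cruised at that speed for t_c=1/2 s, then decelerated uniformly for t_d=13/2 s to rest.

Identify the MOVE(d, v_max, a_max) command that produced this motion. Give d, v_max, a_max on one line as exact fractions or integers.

a_max = 26/(13/2) = 4
d_a = ½·26·13/2 = 169/2; d_c = 26·1/2 = 13
d = 2·169/2 + 13 = 182
t_c = 1/2 > 0 so v_max = 26

d=182 v_max=26 a_max=4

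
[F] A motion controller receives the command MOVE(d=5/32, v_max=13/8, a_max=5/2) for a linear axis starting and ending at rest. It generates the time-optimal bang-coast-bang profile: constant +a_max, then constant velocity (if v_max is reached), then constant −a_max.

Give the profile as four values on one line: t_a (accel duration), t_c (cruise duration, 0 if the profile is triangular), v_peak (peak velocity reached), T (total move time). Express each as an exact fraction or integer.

vₘ²/aₘ = (13/8)²/(5/2) = 169/160
5/32 < 169/160 ⇒ no cruise
v_peak = √(5/32·5/2) = √(25/64) = 5/8
t_a = (5/8)/(5/2) = 1/4; t_c = 0
T = 2·1/4 = 1/2

t_a=1/4 t_c=0 v_peak=5/8 T=1/2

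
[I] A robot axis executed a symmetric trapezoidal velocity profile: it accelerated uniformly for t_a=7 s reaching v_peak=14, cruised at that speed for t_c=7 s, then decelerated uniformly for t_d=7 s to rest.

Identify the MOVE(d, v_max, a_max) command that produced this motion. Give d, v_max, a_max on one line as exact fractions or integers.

a_max = 14/7 = 2
d_a = ½·14·7 = 49; d_c = 14·7 = 98
d = 2·49 + 98 = 196
t_c = 7 > 0 → v_max = v_peak = 14

d=196 v_max=14 a_max=2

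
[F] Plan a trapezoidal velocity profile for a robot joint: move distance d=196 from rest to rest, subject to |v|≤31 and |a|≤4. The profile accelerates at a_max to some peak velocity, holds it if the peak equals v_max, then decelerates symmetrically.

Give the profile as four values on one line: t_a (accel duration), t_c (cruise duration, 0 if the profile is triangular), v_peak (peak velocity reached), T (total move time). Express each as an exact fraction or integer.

t_a=7 t_c=0 v_peak=28 T=14

(v_max)²/a_max = 31²/4 = 961/4
196 < 961/4 → triangular
v_peak = √(196·4) = √784 = 28
t_a = 28/4 = 7; t_c = 0
T = 2·7 = 14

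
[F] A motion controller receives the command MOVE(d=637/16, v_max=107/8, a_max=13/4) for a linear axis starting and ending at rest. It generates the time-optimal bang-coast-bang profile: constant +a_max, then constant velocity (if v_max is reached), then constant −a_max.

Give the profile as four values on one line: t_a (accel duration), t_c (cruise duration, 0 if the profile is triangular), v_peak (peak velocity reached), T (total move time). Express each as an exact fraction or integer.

(v_max)²/a_max = (107/8)²/(13/4) = 11449/208
637/16 < 11449/208 ⇒ no cruise
v_peak = √(637/16·13/4) = √(8281/64) = 91/8
t_a = (91/8)/(13/4) = 7/2; t_c = 0
T = 2·7/2 = 7

t_a=7/2 t_c=0 v_peak=91/8 T=7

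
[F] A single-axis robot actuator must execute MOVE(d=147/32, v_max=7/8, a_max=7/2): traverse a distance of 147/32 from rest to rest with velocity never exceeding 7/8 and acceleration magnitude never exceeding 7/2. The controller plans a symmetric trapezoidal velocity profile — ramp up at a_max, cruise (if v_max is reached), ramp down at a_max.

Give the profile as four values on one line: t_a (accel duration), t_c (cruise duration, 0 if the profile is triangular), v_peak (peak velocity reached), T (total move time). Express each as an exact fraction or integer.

(v_max)²/a_max = (7/8)²/(7/2) = 7/32
147/32 ≥ 7/32 → trapezoidal
t_a = (7/8)/(7/2) = 1/4; v_peak = 7/8
d_cruise = 147/32 − 7/32 = 35/8; t_c = (35/8)/(7/8) = 5
T = 2·1/4 + 5 = 11/2

t_a=1/4 t_c=5 v_peak=7/8 T=11/2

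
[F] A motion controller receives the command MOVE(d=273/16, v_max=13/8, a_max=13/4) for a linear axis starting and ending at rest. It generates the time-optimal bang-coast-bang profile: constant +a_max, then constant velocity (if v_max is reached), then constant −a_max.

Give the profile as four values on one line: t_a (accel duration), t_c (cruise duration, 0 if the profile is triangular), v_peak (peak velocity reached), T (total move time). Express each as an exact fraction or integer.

t_a=1/2 t_c=10 v_peak=13/8 T=11

(v_max)²/a_max = (13/8)²/(13/4) = 13/16
273/16 ≥ 13/16 ⇒ cruise phase
t_a = (13/8)/(13/4) = 1/2; v_peak = 13/8
d_cruise = 273/16 − 13/16 = 65/4; t_c = (65/4)/(13/8) = 10
T = 2·1/2 + 10 = 11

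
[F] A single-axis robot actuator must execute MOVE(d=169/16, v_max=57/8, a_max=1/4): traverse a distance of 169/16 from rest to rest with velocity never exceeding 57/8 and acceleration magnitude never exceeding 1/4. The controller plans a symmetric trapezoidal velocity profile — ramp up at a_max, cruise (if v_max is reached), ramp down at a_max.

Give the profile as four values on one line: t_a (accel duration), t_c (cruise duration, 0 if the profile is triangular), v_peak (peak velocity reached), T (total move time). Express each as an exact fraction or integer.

vₘ²/aₘ = (57/8)²/(1/4) = 3249/16
169/16 < 3249/16 so t_c = 0
v_peak = √(169/16·1/4) = √(169/64) = 13/8
t_a = (13/8)/(1/4) = 13/2; t_c = 0
T = 2·13/2 = 13

t_a=13/2 t_c=0 v_peak=13/8 T=13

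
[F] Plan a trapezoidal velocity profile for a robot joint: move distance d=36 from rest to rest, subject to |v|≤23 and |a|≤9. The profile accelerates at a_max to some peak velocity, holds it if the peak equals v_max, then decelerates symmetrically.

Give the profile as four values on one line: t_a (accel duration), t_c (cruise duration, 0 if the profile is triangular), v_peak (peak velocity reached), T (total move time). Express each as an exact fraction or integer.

v_max²/a_max = 23²/9 = 529/9
36 < 529/9 → triangular
v_peak = √(36·9) = √324 = 18
t_a = 18/9 = 2; t_c = 0
T = 2·2 = 4

t_a=2 t_c=0 v_peak=18 T=4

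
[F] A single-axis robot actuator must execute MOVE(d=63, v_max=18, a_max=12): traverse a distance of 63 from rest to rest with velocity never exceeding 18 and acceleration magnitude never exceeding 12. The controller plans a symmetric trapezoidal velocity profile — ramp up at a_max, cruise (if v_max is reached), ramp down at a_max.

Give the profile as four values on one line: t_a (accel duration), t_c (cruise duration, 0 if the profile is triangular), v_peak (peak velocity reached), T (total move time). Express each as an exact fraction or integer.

t_a=3/2 t_c=2 v_peak=18 T=5

vₘ²/aₘ = 18²/12 = 27
63 ≥ 27 ⇒ cruise phase
t_a = 18/12 = 3/2; v_peak = 18
d_cruise = 63 − 27 = 36; t_c = 36/18 = 2
T = 2·3/2 + 2 = 5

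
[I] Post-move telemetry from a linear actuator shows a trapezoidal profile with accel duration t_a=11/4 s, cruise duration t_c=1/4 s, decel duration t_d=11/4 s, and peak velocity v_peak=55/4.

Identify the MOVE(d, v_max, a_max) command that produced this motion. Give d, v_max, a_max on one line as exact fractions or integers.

d=165/4 v_max=55/4 a_max=5

a_max = (55/4)/(11/4) = 5
d_a = ½·55/4·11/4 = 605/32; d_c = 55/4·1/4 = 55/16
d = 2·605/32 + 55/16 = 165/4
t_c = 1/4 > 0 so v_max = 55/4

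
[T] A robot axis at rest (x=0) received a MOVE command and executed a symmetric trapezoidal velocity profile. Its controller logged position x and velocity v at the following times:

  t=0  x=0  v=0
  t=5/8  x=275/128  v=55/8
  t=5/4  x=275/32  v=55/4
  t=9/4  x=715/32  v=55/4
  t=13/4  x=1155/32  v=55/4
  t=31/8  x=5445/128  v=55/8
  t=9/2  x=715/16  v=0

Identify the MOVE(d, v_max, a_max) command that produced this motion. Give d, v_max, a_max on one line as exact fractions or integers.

d=715/16 v_max=55/4 a_max=11

final state: t=9/2, x=715/16, v=0 → d = 715/16
a_max = (55/8−0)/(5/8−0) = 11
max v = 55/4 over t∈[5/4,13/4] → v_max = 55/4
check: 55/4·(5/4+2) = 715/16 ✓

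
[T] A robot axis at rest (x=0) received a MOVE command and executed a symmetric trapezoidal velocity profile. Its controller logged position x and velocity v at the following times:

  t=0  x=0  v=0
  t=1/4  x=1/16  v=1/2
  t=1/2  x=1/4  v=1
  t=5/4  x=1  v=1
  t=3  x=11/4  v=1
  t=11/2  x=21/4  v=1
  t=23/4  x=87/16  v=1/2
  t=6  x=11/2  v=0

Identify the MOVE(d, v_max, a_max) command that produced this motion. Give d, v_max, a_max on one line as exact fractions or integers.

d=11/2 v_max=1 a_max=2

final state: t=6, x=11/2, v=0 → d = 11/2
a_max = (1/2−0)/(1/4−0) = 2
max v = 1 over t∈[1/2,11/2] → v_max = 1
check: 1·(1/2+5) = 11/2 ✓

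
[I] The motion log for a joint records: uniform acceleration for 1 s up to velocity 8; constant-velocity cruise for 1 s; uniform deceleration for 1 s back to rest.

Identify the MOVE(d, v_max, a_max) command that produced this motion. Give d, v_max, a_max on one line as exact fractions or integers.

d=16 v_max=8 a_max=8

a_max = 8/1 = 8
d_a = ½·8·1 = 4; d_c = 8·1 = 8
d = 2·4 + 8 = 16
t_c = 1 > 0 → v_max = v_peak = 8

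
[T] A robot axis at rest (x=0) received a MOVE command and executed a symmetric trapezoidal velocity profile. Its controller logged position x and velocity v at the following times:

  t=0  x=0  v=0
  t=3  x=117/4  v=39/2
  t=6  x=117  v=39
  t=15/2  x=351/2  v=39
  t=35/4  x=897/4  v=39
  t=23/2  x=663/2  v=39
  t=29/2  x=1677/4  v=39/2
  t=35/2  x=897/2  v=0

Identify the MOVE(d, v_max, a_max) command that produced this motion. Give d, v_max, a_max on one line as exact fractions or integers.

d=897/2 v_max=39 a_max=13/2

final state: t=35/2, x=897/2, v=0 → d = 897/2
a_max = (39/2−0)/(3−0) = 13/2
max v = 39 over t∈[6,23/2] → v_max = 39
check: 39·(6+11/2) = 897/2 ✓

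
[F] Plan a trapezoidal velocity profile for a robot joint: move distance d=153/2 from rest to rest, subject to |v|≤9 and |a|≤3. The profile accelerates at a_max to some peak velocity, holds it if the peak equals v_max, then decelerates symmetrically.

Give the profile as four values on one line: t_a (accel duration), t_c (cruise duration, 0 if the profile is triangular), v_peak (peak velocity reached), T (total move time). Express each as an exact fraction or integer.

vₘ²/aₘ = 9²/3 = 27
153/2 ≥ 27 → trapezoidal
t_a = 9/3 = 3; v_peak = 9
d_cruise = 153/2 − 27 = 99/2; t_c = (99/2)/9 = 11/2
T = 2·3 + 11/2 = 23/2

t_a=3 t_c=11/2 v_peak=9 T=23/2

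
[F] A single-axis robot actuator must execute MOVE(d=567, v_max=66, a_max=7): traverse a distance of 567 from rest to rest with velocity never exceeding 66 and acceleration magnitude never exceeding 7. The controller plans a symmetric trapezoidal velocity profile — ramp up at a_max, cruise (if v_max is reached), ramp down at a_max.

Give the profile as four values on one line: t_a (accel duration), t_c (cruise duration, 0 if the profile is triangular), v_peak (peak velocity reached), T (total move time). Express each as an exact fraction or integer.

v_max²/a_max = 66²/7 = 4356/7
567 < 4356/7 so t_c = 0
v_peak = √(567·7) = √3969 = 63
t_a = 63/7 = 9; t_c = 0
T = 2·9 = 18

t_a=9 t_c=0 v_peak=63 T=18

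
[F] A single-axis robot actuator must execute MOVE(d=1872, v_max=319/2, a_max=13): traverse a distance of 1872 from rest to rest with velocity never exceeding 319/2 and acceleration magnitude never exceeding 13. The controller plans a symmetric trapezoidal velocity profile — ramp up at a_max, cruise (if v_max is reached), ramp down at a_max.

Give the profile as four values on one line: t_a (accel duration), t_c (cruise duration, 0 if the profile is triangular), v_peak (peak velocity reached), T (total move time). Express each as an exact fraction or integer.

vₘ²/aₘ = (319/2)²/13 = 101761/52
1872 < 101761/52 ⇒ no cruise
v_peak = √(1872·13) = √24336 = 156
t_a = 156/13 = 12; t_c = 0
T = 2·12 = 24

t_a=12 t_c=0 v_peak=156 T=24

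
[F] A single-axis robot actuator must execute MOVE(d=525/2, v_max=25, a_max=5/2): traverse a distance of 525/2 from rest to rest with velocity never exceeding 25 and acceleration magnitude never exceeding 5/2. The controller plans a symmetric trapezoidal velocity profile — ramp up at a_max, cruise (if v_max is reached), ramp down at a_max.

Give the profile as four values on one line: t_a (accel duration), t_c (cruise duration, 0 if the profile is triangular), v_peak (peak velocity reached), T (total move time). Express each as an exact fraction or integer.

t_a=10 t_c=1/2 v_peak=25 T=41/2

vₘ²/aₘ = 25²/(5/2) = 250
525/2 ≥ 250 → trapezoidal
t_a = 25/(5/2) = 10; v_peak = 25
d_cruise = 525/2 − 250 = 25/2; t_c = (25/2)/25 = 1/2
T = 2·10 + 1/2 = 41/2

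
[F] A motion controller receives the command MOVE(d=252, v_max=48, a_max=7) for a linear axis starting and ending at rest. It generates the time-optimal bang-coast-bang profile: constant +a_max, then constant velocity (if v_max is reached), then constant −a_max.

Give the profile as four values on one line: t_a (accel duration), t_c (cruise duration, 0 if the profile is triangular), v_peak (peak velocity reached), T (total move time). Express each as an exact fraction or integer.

(v_max)²/a_max = 48²/7 = 2304/7
252 < 2304/7 ⇒ no cruise
v_peak = √(252·7) = √1764 = 42
t_a = 42/7 = 6; t_c = 0
T = 2·6 = 12

t_a=6 t_c=0 v_peak=42 T=12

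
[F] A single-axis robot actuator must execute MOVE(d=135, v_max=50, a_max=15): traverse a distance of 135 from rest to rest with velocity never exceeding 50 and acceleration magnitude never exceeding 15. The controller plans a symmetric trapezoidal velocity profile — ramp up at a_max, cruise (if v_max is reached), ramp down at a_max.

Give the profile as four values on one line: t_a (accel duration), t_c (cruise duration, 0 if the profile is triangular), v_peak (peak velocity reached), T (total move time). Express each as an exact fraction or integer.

v_max²/a_max = 50²/15 = 500/3
135 < 500/3 so t_c = 0
v_peak = √(135·15) = √2025 = 45
t_a = 45/15 = 3; t_c = 0
T = 2·3 = 6

t_a=3 t_c=0 v_peak=45 T=6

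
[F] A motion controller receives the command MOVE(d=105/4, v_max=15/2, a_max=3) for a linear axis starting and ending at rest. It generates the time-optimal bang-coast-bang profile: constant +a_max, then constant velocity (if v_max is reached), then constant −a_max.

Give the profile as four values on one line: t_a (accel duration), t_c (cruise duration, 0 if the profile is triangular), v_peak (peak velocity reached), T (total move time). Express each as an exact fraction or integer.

t_a=5/2 t_c=1 v_peak=15/2 T=6

vₘ²/aₘ = (15/2)²/3 = 75/4
105/4 ≥ 75/4 so v_max reached
t_a = (15/2)/3 = 5/2; v_peak = 15/2
d_cruise = 105/4 − 75/4 = 15/2; t_c = (15/2)/(15/2) = 1
T = 2·5/2 + 1 = 6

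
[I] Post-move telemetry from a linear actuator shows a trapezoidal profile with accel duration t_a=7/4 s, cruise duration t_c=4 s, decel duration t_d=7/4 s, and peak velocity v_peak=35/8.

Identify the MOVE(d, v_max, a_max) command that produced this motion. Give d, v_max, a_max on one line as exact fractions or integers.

d=805/32 v_max=35/8 a_max=5/2

a_max = (35/8)/(7/4) = 5/2
d_a = ½·35/8·7/4 = 245/64; d_c = 35/8·4 = 35/2
d = 2·245/64 + 35/2 = 805/32
t_c = 4 > 0 so v_max = 35/8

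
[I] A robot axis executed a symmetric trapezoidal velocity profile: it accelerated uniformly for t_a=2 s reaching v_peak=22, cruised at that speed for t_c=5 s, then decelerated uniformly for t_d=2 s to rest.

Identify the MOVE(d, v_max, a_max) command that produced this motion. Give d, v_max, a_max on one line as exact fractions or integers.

d=154 v_max=22 a_max=11

a_max = 22/2 = 11
d_a = ½·22·2 = 22; d_c = 22·5 = 110
d = 2·22 + 110 = 154
t_c = 5 > 0 → v_max = v_peak = 22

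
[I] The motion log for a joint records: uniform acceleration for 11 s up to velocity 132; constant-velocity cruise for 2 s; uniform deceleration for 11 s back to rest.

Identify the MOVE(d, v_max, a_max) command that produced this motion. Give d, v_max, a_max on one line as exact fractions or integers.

a_max = 132/11 = 12
d_a = ½·132·11 = 726; d_c = 132·2 = 264
d = 2·726 + 264 = 1716
t_c = 2 > 0 so v_max = 132

d=1716 v_max=132 a_max=12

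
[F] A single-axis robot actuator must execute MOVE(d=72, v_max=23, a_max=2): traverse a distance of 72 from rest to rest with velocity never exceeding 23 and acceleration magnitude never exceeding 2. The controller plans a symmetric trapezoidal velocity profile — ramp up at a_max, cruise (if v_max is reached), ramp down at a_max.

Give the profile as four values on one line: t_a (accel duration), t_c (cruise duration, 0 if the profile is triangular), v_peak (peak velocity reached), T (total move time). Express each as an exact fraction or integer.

t_a=6 t_c=0 v_peak=12 T=12

vₘ²/aₘ = 23²/2 = 529/2
72 < 529/2 → triangular
v_peak = √(72·2) = √144 = 12
t_a = 12/2 = 6; t_c = 0
T = 2·6 = 12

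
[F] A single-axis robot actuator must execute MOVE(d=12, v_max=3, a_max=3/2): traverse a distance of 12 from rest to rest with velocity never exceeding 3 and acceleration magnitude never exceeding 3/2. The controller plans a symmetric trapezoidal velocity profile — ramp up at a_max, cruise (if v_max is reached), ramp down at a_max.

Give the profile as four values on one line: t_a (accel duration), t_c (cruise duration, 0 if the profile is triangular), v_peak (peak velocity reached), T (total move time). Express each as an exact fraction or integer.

(v_max)²/a_max = 3²/(3/2) = 6
12 ≥ 6 ⇒ cruise phase
t_a = 3/(3/2) = 2; v_peak = 3
d_cruise = 12 − 6 = 6; t_c = 6/3 = 2
T = 2·2 + 2 = 6

t_a=2 t_c=2 v_peak=3 T=6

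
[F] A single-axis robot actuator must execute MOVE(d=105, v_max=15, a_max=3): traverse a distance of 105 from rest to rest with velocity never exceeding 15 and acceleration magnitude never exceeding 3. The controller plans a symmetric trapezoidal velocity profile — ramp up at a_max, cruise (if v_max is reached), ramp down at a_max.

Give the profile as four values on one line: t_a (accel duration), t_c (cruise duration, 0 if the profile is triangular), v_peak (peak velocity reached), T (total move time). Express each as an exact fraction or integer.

(v_max)²/a_max = 15²/3 = 75
105 ≥ 75 ⇒ cruise phase
t_a = 15/3 = 5; v_peak = 15
d_cruise = 105 − 75 = 30; t_c = 30/15 = 2
T = 2·5 + 2 = 12

t_a=5 t_c=2 v_peak=15 T=12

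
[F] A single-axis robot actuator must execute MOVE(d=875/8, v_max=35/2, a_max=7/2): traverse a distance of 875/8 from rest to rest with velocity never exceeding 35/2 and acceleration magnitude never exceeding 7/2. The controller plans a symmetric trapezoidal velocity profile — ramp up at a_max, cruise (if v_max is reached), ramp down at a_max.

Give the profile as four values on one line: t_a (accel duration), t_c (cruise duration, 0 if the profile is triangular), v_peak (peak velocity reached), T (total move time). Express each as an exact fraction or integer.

t_a=5 t_c=5/4 v_peak=35/2 T=45/4

v_max²/a_max = (35/2)²/(7/2) = 175/2
875/8 ≥ 175/2 so v_max reached
t_a = (35/2)/(7/2) = 5; v_peak = 35/2
d_cruise = 875/8 − 175/2 = 175/8; t_c = (175/8)/(35/2) = 5/4
T = 2·5 + 5/4 = 45/4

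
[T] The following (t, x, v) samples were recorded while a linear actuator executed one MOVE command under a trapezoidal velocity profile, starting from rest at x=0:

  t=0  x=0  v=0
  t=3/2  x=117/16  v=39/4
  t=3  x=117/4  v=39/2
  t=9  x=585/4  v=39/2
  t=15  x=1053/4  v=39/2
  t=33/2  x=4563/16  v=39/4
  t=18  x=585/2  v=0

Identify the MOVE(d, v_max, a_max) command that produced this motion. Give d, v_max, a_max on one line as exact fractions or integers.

final state: t=18, x=585/2, v=0 → d = 585/2
a_max = (39/4−0)/(3/2−0) = 13/2
max v = 39/2 over t∈[3,15] → v_max = 39/2
check: 39/2·(3+12) = 585/2 ✓

d=585/2 v_max=39/2 a_max=13/2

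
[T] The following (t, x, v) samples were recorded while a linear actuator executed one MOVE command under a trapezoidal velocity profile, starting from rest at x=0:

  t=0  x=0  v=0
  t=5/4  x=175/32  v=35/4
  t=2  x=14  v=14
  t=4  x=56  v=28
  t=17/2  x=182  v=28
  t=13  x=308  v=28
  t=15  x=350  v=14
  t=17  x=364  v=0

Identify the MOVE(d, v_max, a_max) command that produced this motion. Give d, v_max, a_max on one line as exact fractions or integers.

final state: t=17, x=364, v=0 → d = 364
a_max = (35/4−0)/(5/4−0) = 7
max v = 28 over t∈[4,13] → v_max = 28
check: 28·(4+9) = 364 ✓

d=364 v_max=28 a_max=7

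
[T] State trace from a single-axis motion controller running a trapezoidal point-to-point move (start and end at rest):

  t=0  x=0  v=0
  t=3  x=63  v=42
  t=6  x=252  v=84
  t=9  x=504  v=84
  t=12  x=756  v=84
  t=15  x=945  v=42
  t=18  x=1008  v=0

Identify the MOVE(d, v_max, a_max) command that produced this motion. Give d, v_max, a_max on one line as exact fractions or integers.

final state: t=18, x=1008, v=0 → d = 1008
a_max = (42−0)/(3−0) = 14
max v = 84 over t∈[6,12] → v_max = 84
check: 84·(6+6) = 1008 ✓

d=1008 v_max=84 a_max=14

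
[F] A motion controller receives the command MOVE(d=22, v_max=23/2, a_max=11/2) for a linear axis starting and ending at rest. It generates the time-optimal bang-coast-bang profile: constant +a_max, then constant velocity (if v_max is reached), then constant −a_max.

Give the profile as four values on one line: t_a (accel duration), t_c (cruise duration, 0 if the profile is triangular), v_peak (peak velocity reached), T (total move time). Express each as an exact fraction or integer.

t_a=2 t_c=0 v_peak=11 T=4

vₘ²/aₘ = (23/2)²/(11/2) = 529/22
22 < 529/22 ⇒ no cruise
v_peak = √(22·11/2) = √121 = 11
t_a = 11/(11/2) = 2; t_c = 0
T = 2·2 = 4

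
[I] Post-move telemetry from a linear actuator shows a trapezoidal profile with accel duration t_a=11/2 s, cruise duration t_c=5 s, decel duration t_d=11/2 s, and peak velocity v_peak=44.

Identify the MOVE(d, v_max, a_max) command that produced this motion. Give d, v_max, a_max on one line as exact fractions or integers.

d=462 v_max=44 a_max=8

a_max = 44/(11/2) = 8
d_a = ½·44·11/2 = 121; d_c = 44·5 = 220
d = 2·121 + 220 = 462
t_c = 5 > 0 → v_max = v_peak = 44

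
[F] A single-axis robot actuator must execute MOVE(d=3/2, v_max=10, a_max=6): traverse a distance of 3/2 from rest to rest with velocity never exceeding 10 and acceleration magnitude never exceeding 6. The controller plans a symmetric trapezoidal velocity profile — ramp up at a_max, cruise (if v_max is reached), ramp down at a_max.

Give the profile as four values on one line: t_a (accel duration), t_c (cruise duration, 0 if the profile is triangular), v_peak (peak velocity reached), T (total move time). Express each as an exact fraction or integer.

t_a=1/2 t_c=0 v_peak=3 T=1

(v_max)²/a_max = 10²/6 = 50/3
3/2 < 50/3 so t_c = 0
v_peak = √(3/2·6) = √9 = 3
t_a = 3/6 = 1/2; t_c = 0
T = 2·1/2 = 1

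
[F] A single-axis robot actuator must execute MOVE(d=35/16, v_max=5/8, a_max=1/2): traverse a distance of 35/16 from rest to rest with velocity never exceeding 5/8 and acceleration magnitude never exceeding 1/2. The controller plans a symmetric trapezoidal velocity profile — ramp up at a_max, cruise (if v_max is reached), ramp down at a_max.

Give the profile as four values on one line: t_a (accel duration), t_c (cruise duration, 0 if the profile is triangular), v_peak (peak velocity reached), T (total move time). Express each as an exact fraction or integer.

(v_max)²/a_max = (5/8)²/(1/2) = 25/32
35/16 ≥ 25/32 ⇒ cruise phase
t_a = (5/8)/(1/2) = 5/4; v_peak = 5/8
d_cruise = 35/16 − 25/32 = 45/32; t_c = (45/32)/(5/8) = 9/4
T = 2·5/4 + 9/4 = 19/4

t_a=5/4 t_c=9/4 v_peak=5/8 T=19/4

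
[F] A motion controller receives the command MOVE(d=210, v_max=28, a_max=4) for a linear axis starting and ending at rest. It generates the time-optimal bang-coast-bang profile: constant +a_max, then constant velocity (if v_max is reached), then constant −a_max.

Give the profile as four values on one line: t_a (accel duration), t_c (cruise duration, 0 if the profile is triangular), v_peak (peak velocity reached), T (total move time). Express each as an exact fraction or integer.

v_max²/a_max = 28²/4 = 196
210 ≥ 196 ⇒ cruise phase
t_a = 28/4 = 7; v_peak = 28
d_cruise = 210 − 196 = 14; t_c = 14/28 = 1/2
T = 2·7 + 1/2 = 29/2

t_a=7 t_c=1/2 v_peak=28 T=29/2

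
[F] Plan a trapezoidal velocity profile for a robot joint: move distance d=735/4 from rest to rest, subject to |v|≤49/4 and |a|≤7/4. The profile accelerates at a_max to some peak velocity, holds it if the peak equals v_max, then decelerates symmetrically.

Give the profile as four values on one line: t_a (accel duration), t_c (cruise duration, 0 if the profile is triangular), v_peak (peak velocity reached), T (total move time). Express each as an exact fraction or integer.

vₘ²/aₘ = (49/4)²/(7/4) = 343/4
735/4 ≥ 343/4 → trapezoidal
t_a = (49/4)/(7/4) = 7; v_peak = 49/4
d_cruise = 735/4 − 343/4 = 98; t_c = 98/(49/4) = 8
T = 2·7 + 8 = 22

t_a=7 t_c=8 v_peak=49/4 T=22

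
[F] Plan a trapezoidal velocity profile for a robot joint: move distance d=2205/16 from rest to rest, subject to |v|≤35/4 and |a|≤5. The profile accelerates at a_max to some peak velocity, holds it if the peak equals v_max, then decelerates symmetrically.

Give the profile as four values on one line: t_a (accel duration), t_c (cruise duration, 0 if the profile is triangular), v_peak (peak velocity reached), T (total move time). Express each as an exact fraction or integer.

(v_max)²/a_max = (35/4)²/5 = 245/16
2205/16 ≥ 245/16 so v_max reached
t_a = (35/4)/5 = 7/4; v_peak = 35/4
d_cruise = 2205/16 − 245/16 = 245/2; t_c = (245/2)/(35/4) = 14
T = 2·7/4 + 14 = 35/2

t_a=7/4 t_c=14 v_peak=35/4 T=35/2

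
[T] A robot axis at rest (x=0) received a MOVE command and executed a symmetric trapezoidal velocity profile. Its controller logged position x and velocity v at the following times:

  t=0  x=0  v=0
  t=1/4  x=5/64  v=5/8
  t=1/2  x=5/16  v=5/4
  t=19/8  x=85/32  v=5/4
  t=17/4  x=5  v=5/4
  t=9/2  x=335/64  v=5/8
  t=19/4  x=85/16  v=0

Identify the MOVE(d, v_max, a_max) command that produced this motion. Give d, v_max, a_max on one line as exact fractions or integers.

d=85/16 v_max=5/4 a_max=5/2

final state: t=19/4, x=85/16, v=0 → d = 85/16
a_max = (5/8−0)/(1/4−0) = 5/2
max v = 5/4 over t∈[1/2,17/4] → v_max = 5/4
check: 5/4·(1/2+15/4) = 85/16 ✓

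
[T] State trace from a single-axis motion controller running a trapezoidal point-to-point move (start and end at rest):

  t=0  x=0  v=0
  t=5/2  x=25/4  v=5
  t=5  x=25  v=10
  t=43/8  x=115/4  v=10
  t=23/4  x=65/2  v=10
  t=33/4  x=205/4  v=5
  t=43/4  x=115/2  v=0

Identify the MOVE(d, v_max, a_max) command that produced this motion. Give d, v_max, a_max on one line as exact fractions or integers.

final state: t=43/4, x=115/2, v=0 → d = 115/2
a_max = (5−0)/(5/2−0) = 2
max v = 10 over t∈[5,23/4] → v_max = 10
check: 10·(5+3/4) = 115/2 ✓

d=115/2 v_max=10 a_max=2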